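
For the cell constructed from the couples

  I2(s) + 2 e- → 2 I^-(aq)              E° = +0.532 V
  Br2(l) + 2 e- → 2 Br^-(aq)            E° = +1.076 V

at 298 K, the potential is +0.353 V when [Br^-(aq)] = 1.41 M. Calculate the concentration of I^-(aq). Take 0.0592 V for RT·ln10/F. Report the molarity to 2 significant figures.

0.00084 M

The Br₂/Br⁻ couple has the larger reduction potential, so it is the cathode: E°cell = +1.076 − (+0.532) = +0.544 V and n = 2.
Since E = E° − (0.0592/n)·log Q, log Q = n(E° − E)/0.0592 = 6.453.
The balanced reaction is Br2(l) + 2 I^-(aq) → 2 Br^-(aq) + I2(s), so Q = [Br^-(aq)]^2 / [I^-(aq)]^2.
Isolating [I^-(aq)] in Q = 10^{6.453} yields log [I^-(aq)] = −3.077, i.e. 0.00084 M.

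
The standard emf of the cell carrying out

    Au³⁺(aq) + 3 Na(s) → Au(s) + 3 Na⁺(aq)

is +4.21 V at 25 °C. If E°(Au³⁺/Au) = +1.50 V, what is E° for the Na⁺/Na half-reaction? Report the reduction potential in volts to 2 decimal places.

−2.71 V

In the reaction as written the Au³⁺/Au couple is reduced (cathode) and Na⁺/Na is oxidized (anode), so E°cell = E°(Au³⁺/Au) − E°(Na⁺/Na).
E°(Na⁺/Na) = E°(cathode) − E°cell = +1.50 − (+4.21) = −2.71 V.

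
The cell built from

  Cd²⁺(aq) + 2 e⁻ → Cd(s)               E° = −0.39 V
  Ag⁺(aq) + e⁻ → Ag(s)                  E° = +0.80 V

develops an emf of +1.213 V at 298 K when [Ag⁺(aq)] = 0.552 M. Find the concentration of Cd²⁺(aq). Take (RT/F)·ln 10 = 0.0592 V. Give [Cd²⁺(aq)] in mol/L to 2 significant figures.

0.051 M

The Ag⁺/Ag couple has the larger reduction potential, so it is the cathode: E°cell = +0.80 − (−0.39) = +1.19 V and n = 2.
From the Nernst equation, log Q = n(E° − E)/0.0592 = 2·(+1.19 − (+1.213))/0.0592 = −0.777.
For 2 Ag⁺(aq) + Cd(s) → 2 Ag(s) + Cd²⁺(aq), the reaction quotient is Q = [Cd²⁺(aq)] / [Ag⁺(aq)]^2.
Isolating [Cd²⁺(aq)] in Q = 10^{−0.777} yields log [Cd²⁺(aq)] = −1.293, i.e. 0.051 M.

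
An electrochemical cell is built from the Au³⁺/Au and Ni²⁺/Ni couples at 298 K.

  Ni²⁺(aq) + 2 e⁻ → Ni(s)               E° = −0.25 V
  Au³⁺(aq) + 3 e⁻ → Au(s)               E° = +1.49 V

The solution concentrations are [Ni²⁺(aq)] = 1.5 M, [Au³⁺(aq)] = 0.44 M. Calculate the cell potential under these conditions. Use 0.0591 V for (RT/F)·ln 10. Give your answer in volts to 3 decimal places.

+1.728 V

The Au³⁺/Au couple has the more positive E°, so it is the cathode; Ni²⁺/Ni is the anode.
The standard potential is +1.49 − (−0.25) = +1.74 V and the balanced reaction transfers n = 6 electrons.
For the overall reaction 2 Au³⁺(aq) + 3 Ni(s) → 2 Au(s) + 3 Ni²⁺(aq), Q = [Ni²⁺(aq)]^3 / [Au³⁺(aq)]^2 = 17.4, giving log Q = 1.241.
By the Nernst equation, E = +1.74 − (0.0591/6)·(1.241) = +1.728 V.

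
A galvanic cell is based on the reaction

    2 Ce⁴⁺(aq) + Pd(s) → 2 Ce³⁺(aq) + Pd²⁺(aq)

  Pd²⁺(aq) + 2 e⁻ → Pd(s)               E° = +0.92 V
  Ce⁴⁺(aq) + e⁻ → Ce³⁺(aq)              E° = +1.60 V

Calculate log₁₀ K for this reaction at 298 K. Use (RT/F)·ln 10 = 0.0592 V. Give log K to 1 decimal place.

log K = 23.0

The Ce⁴⁺/Ce³⁺ couple is reduced (cathode); E°cell = +1.60 − (+0.92) = +0.68 V with n = 2.
At equilibrium E = 0, so log K = nE°cell / 0.0592 = (2)(+0.68) / 0.0592 = 23.0.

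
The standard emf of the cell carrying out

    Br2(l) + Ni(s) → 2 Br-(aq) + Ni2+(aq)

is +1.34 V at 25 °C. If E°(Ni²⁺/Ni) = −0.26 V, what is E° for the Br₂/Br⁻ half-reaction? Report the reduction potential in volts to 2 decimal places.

+1.08 V

In the reaction as written the Br₂/Br⁻ couple is reduced (cathode) and Ni²⁺/Ni is oxidized (anode), so E°cell = E°(Br₂/Br⁻) − E°(Ni²⁺/Ni).
E°(Br₂/Br⁻) = E°cell + E°(anode) = +1.34 + (−0.26) = +1.08 V.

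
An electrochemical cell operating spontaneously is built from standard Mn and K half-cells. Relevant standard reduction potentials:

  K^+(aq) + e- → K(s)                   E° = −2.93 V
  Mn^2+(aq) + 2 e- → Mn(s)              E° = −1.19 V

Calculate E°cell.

Of the two couples in this cell, the one with the more positive reduction potential is reduced at the cathode: here that is Mn²⁺/Mn (−1.19 V); K⁺/K (−2.93 V) is the anode.
E°cell = E°(cathode) − E°(anode) = −1.19 − (−2.93) = +1.74 V.

+1.74 V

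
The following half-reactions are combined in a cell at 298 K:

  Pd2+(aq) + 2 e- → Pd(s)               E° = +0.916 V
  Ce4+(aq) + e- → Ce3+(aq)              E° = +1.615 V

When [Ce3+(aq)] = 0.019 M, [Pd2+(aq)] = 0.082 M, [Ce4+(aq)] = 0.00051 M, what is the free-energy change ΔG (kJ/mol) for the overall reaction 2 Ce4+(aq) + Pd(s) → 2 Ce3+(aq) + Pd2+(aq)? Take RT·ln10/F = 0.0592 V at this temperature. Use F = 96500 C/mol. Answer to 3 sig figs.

−123 kJ/mol

With Ce⁴⁺/Ce³⁺ reduced at the cathode, E°cell = +1.615 − (+0.916) = +0.699 V and n = 2.
The reaction quotient is ([Ce3+(aq)]^2·[Pd2+(aq)]) / [Ce4+(aq)]^2 = 114; by Nernst, E = +0.699 − (0.0592/2)(2.056) = +0.6381 V.
ΔG = −nFE = −(2)(96500)(+0.6381) J/mol = −123 kJ/mol.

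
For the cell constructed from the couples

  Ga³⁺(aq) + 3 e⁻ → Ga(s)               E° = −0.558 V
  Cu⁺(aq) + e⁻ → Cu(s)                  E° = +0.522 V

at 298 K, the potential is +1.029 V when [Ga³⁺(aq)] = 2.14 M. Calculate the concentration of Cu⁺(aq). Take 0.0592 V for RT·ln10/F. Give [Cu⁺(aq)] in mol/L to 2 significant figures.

0.18 M

Cu⁺/Cu is the cathode (higher E°); E°cell = +0.522 − (−0.558) = +1.080 V with n = 3.
From the Nernst equation, log Q = n(E° − E)/0.0592 = 3·(+1.080 − (+1.029))/0.0592 = 2.584.
Balancing electrons gives 3 Cu⁺(aq) + Ga(s) → 3 Cu(s) + Ga³⁺(aq); thus Q = [Ga³⁺(aq)] / [Cu⁺(aq)]^3.
Solving for the unknown gives log [Cu⁺(aq)] = −0.751, so [Cu⁺(aq)] ≈ 0.18 M.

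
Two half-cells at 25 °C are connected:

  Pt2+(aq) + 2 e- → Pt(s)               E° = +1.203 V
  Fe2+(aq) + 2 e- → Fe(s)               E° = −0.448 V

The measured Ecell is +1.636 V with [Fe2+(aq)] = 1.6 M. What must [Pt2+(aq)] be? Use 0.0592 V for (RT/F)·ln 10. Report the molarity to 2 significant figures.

The Pt²⁺/Pt couple has the larger reduction potential, so it is the cathode: E°cell = +1.203 − (−0.448) = +1.651 V and n = 2.
From the Nernst equation, log Q = n(E° − E)/0.0592 = 2·(+1.651 − (+1.636))/0.0592 = 0.507.
The balanced reaction is Pt2+(aq) + Fe(s) → Pt(s) + Fe2+(aq), so Q = [Fe2+(aq)] / [Pt2+(aq)].
Substituting the known concentrations and solving, log [Pt2+(aq)] = −0.303 and [Pt2+(aq)] = 0.50 M.

0.50 M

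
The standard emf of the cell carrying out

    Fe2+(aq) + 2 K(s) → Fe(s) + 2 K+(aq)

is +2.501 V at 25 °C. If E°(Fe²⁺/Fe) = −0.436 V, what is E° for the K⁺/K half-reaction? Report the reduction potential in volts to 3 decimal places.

In the reaction as written the Fe²⁺/Fe couple is reduced (cathode) and K⁺/K is oxidized (anode), so E°cell = E°(Fe²⁺/Fe) − E°(K⁺/K).
E°(K⁺/K) = E°(cathode) − E°cell = −0.436 − (+2.501) = −2.937 V.

−2.937 V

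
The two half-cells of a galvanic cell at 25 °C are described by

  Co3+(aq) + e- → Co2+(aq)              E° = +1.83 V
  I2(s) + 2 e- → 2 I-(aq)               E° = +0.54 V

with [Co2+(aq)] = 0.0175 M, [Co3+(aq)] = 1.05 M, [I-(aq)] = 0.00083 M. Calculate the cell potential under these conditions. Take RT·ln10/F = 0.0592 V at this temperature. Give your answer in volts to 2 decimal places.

Since E°(Co³⁺/Co²⁺) > E°(I₂/I⁻), Co³⁺/Co²⁺ serves as the cathode.
E°cell = +1.83 − (+0.54) = +1.29 V, with n = 2 electrons transferred.
For the overall reaction 2 Co3+(aq) + 2 I-(aq) → 2 Co2+(aq) + I2(s), Q = [Co2+(aq)]^2 / ([Co3+(aq)]^2·[I-(aq)]^2) = 403, giving log Q = 2.606.
Applying E = E° − (RT ln10/nF)·log Q gives +1.29 − (0.0592/2)(2.606) = +1.21 V.

+1.21 V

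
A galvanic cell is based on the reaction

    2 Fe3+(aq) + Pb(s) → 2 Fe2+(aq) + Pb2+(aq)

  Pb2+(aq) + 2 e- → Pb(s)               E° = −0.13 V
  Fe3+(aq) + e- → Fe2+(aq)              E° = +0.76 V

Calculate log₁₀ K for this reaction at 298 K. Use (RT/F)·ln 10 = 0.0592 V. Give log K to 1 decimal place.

The Fe³⁺/Fe²⁺ couple is reduced (cathode); E°cell = +0.76 − (−0.13) = +0.89 V with n = 2.
At equilibrium E = 0, so log K = nE°cell / 0.0592 = (2)(+0.89) / 0.0592 = 30.1.

log K = 30.1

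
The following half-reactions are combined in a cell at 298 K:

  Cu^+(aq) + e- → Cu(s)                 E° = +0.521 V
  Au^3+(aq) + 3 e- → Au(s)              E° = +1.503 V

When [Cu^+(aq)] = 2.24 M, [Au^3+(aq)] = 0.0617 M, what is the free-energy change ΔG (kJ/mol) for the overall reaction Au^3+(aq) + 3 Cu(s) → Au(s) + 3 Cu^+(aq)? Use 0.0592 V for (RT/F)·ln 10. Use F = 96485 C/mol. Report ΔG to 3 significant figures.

With Au³⁺/Au reduced at the cathode, E°cell = +1.503 − (+0.521) = +0.982 V and n = 3.
Q = [Cu^+(aq)]^3 / [Au^3+(aq)] = 182, so log Q = 2.260 and E = +0.982 − (0.0592/3)(2.260) = +0.9374 V.
Then ΔG = −nFE = −3 × 96485 × +0.9374 J/mol = −271 kJ/mol.

−271 kJ/mol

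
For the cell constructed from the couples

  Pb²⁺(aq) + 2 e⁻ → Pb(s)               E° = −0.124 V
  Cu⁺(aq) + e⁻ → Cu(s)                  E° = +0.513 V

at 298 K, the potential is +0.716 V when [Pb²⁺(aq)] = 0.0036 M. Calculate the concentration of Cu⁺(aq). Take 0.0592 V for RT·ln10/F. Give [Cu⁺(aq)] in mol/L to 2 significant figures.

1.3 M

The Cu⁺/Cu couple has the larger reduction potential, so it is the cathode: E°cell = +0.513 − (−0.124) = +0.637 V and n = 2.
Since E = E° − (0.0592/n)·log Q, log Q = n(E° − E)/0.0592 = −2.669.
For 2 Cu⁺(aq) + Pb(s) → 2 Cu(s) + Pb²⁺(aq), the reaction quotient is Q = [Pb²⁺(aq)] / [Cu⁺(aq)]^2.
Isolating [Cu⁺(aq)] in Q = 10^{−2.669} yields log [Cu⁺(aq)] = 0.113, i.e. 1.3 M.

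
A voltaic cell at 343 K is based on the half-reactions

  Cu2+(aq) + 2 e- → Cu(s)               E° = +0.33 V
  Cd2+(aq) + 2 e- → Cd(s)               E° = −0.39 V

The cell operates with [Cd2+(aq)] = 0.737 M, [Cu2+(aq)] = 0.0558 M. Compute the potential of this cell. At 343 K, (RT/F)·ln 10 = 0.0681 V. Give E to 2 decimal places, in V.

+0.68 V

Cu²⁺/Cu is reduced (cathode, E° = +0.33 V) and Cd²⁺/Cd is oxidized (anode).
E°cell = +0.33 − (−0.39) = +0.72 V, with n = 2 electrons transferred.
For the overall reaction Cu2+(aq) + Cd(s) → Cu(s) + Cd2+(aq), Q = [Cd2+(aq)] / [Cu2+(aq)] = 13.2, giving log Q = 1.121.
E = E° − (0.0681/n)·log Q = +0.72 − (0.0681/2)(1.121) = +0.68 V.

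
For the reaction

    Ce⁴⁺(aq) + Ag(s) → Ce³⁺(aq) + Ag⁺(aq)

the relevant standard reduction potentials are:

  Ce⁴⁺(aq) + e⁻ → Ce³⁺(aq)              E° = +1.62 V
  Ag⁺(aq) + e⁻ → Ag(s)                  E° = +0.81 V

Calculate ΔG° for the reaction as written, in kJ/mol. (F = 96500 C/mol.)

−78.2 kJ/mol

In the reaction as written Ce⁴⁺(aq) is reduced, so the Ce⁴⁺/Ce³⁺ couple is the cathode and Ag⁺/Ag is the anode.
E°cell = +1.62 − (+0.81) = +0.81 V; balancing electrons gives n = 1.
ΔG° = −nFE°cell = −(1)(96500)(+0.81) J/mol = −78.2 kJ/mol.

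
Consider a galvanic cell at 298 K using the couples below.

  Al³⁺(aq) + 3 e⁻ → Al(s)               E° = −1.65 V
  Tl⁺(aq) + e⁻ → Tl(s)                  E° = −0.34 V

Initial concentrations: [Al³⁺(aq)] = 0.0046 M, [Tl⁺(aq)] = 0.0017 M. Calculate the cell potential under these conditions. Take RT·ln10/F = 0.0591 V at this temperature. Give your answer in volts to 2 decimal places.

+1.19 V

The Tl⁺/Tl couple has the more positive E°, so it is the cathode; Al³⁺/Al is the anode.
E°cell = −0.34 − (−1.65) = +1.31 V, with n = 3 electrons transferred.
The balanced reaction is 3 Tl⁺(aq) + Al(s) → 3 Tl(s) + Al³⁺(aq), so Q = [Al³⁺(aq)] / [Tl⁺(aq)]^3 = 9.36×10^5 and log Q = 5.971.
Applying E = E° − (RT ln10/nF)·log Q gives +1.31 − (0.0591/3)(5.971) = +1.19 V.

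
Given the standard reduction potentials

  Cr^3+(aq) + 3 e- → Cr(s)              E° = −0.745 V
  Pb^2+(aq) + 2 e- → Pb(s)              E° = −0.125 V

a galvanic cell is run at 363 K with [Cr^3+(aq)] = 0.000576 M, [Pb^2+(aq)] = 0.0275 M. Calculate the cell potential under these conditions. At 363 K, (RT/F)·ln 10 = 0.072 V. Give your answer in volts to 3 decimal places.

The Pb²⁺/Pb couple has the more positive E°, so it is the cathode; Cr³⁺/Cr is the anode.
E°cell = E°cat − E°an = −0.125 − (−0.745) = +0.620 V; n = 6.
Balancing gives 3 Pb^2+(aq) + 2 Cr(s) → 3 Pb(s) + 2 Cr^3+(aq); hence Q = [Cr^3+(aq)]^2 / [Pb^2+(aq)]^3 = 0.016 (log Q = −1.797).
Applying E = E° − (RT ln10/nF)·log Q gives +0.620 − (0.072/6)(−1.797) = +0.642 V.

+0.642 V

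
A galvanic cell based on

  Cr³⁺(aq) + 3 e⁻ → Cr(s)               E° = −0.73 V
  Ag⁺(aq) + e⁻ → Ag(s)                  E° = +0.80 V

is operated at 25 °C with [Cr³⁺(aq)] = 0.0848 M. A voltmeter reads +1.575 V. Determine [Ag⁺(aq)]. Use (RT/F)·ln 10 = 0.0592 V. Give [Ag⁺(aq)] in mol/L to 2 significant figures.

2.5 M

The Ag⁺/Ag couple has the larger reduction potential, so it is the cathode: E°cell = +0.80 − (−0.73) = +1.53 V and n = 3.
Since E = E° − (0.0592/n)·log Q, log Q = n(E° − E)/0.0592 = −2.280.
For 3 Ag⁺(aq) + Cr(s) → 3 Ag(s) + Cr³⁺(aq), the reaction quotient is Q = [Cr³⁺(aq)] / [Ag⁺(aq)]^3.
Isolating [Ag⁺(aq)] in Q = 10^{−2.280} yields log [Ag⁺(aq)] = 0.403, i.e. 2.5 M.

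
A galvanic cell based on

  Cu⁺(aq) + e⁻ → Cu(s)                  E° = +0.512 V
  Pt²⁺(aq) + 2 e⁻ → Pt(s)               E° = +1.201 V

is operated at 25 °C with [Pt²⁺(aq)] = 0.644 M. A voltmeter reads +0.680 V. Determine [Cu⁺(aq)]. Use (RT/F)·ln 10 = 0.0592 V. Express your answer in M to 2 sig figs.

1.1 M

With Pt²⁺/Pt at the cathode and Cu⁺/Cu at the anode, E°cell = +1.201 − (+0.512) = +0.689 V (n = 2).
Since E = E° − (0.0592/n)·log Q, log Q = n(E° − E)/0.0592 = 0.304.
Balancing electrons gives Pt²⁺(aq) + 2 Cu(s) → Pt(s) + 2 Cu⁺(aq); thus Q = [Cu⁺(aq)]^2 / [Pt²⁺(aq)].
Substituting the known concentrations and solving, log [Cu⁺(aq)] = 0.056 and [Cu⁺(aq)] = 1.1 M.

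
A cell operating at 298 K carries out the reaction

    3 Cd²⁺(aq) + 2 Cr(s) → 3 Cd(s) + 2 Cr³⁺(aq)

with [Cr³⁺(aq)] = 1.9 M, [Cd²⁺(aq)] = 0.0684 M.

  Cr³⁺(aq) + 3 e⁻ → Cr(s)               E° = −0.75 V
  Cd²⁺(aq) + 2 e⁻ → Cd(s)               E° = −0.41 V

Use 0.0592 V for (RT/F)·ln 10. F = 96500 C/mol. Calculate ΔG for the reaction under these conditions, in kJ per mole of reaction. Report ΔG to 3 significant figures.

With Cd²⁺/Cd reduced at the cathode, E°cell = −0.41 − (−0.75) = +0.34 V and n = 6.
The reaction quotient is [Cr³⁺(aq)]^2 / [Cd²⁺(aq)]^3 = 1.13×10^4; by Nernst, E = +0.34 − (0.0592/6)(4.052) = +0.3000 V.
Then ΔG = −nFE = −6 × 96500 × +0.3000 J/mol = −174 kJ/mol.

−174 kJ/mol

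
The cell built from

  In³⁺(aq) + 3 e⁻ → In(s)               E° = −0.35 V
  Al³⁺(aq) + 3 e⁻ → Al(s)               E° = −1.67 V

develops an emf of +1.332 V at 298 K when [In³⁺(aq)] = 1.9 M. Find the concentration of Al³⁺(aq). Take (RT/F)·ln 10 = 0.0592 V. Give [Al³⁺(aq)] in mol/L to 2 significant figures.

0.47 M

In³⁺/In is the cathode (higher E°); E°cell = −0.35 − (−1.67) = +1.32 V with n = 3.
From the Nernst equation, log Q = n(E° − E)/0.0592 = 3·(+1.32 − (+1.332))/0.0592 = −0.608.
Balancing electrons gives In³⁺(aq) + Al(s) → In(s) + Al³⁺(aq); thus Q = [Al³⁺(aq)] / [In³⁺(aq)].
Substituting the known concentrations and solving, log [Al³⁺(aq)] = −0.329 and [Al³⁺(aq)] = 0.47 M.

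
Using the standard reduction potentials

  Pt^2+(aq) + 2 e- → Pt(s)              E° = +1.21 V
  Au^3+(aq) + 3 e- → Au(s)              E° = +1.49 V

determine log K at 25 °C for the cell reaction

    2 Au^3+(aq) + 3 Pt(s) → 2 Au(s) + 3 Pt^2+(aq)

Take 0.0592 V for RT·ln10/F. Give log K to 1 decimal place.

log K = 28.4

The Au³⁺/Au couple is reduced (cathode); E°cell = +1.49 − (+1.21) = +0.28 V with n = 6.
At equilibrium E = 0, so log K = nE°cell / 0.0592 = (6)(+0.28) / 0.0592 = 28.4.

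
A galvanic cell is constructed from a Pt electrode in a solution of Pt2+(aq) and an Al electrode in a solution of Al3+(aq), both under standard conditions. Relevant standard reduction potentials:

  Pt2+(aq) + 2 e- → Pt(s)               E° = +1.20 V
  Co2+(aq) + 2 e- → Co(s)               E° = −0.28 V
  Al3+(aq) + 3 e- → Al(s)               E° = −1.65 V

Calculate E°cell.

The Pt²⁺/Pt couple has the higher E°, so Pt ion is reduced (cathode) and Al is oxidized (anode).
E°cell = E°(cathode) − E°(anode) = +1.20 − (−1.65) = +2.85 V.

+2.85 V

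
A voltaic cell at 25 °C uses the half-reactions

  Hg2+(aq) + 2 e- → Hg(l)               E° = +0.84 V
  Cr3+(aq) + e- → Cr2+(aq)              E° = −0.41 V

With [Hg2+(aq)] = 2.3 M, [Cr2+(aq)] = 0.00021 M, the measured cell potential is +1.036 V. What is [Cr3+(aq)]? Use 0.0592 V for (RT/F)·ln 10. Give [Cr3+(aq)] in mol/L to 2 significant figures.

The Hg²⁺/Hg couple has the larger reduction potential, so it is the cathode: E°cell = +0.84 − (−0.41) = +1.25 V and n = 2.
From the Nernst equation, log Q = n(E° − E)/0.0592 = 2·(+1.25 − (+1.036))/0.0592 = 7.230.
The balanced reaction is Hg2+(aq) + 2 Cr2+(aq) → Hg(l) + 2 Cr3+(aq), so Q = [Cr3+(aq)]^2 / ([Hg2+(aq)]·[Cr2+(aq)]^2).
Solving for the unknown gives log [Cr3+(aq)] = 0.118, so [Cr3+(aq)] ≈ 1.3 M.

1.3 M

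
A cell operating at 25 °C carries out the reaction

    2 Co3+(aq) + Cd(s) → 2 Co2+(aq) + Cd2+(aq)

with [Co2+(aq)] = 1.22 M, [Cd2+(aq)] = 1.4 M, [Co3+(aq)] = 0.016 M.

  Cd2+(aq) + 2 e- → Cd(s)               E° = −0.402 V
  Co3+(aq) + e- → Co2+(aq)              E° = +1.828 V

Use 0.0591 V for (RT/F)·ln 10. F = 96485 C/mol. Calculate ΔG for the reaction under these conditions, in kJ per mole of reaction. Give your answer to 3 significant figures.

−408 kJ/mol

The standard cell potential is +1.828 − (−0.402) = +2.230 V, with n = 2 electrons in the balanced equation.
Here Q = ([Co2+(aq)]^2·[Cd2+(aq)]) / [Co3+(aq)]^2 = 8.14×10^3 (log Q = 3.911), giving E = +2.230 − (0.0591/2)·(3.911) = +2.1144 V.
Then ΔG = −nFE = −2 × 96485 × +2.1144 J/mol = −408 kJ/mol.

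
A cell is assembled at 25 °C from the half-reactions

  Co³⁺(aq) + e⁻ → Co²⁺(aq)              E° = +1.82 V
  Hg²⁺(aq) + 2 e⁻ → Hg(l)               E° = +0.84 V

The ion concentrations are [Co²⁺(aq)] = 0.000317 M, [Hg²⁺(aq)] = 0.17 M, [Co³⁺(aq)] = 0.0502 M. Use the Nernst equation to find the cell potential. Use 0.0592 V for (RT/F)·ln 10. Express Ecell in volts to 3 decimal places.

Since E°(Co³⁺/Co²⁺) > E°(Hg²⁺/Hg), Co³⁺/Co²⁺ serves as the cathode.
The standard potential is +1.82 − (+0.84) = +0.98 V and the balanced reaction transfers n = 2 electrons.
The balanced reaction is 2 Co³⁺(aq) + Hg(l) → 2 Co²⁺(aq) + Hg²⁺(aq), so Q = ([Co²⁺(aq)]^2·[Hg²⁺(aq)]) / [Co³⁺(aq)]^2 = 6.78×10^−6 and log Q = −5.169.
By the Nernst equation, E = +0.98 − (0.0592/2)·(−5.169) = +1.133 V.

+1.133 V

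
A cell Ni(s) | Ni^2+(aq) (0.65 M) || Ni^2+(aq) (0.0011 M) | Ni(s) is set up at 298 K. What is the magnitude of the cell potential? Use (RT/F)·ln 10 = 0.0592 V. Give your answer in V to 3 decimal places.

For a concentration cell E°cell = 0, since both electrodes use the same couple.
The compartment with the higher Ni^2+(aq) concentration (0.65 M) acts as the cathode; ions are reduced there and produced at the dilute (0.0011 M) anode.
With n = 2, Ecell = −(0.0592/2)·log([dilute]/[conc]) = −(0.0592/2)·log(0.0011/0.65) = +0.082 V.

0.082 V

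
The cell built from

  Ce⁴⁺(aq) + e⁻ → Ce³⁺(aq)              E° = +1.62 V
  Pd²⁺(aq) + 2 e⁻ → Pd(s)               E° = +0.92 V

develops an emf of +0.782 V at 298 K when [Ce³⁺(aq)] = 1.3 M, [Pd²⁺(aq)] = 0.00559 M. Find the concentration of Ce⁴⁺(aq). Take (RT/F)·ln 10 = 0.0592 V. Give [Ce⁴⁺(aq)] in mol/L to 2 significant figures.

Ce⁴⁺/Ce³⁺ is the cathode (higher E°); E°cell = +1.62 − (+0.92) = +0.70 V with n = 2.
Since E = E° − (0.0592/n)·log Q, log Q = n(E° − E)/0.0592 = −2.770.
For 2 Ce⁴⁺(aq) + Pd(s) → 2 Ce³⁺(aq) + Pd²⁺(aq), the reaction quotient is Q = ([Ce³⁺(aq)]^2·[Pd²⁺(aq)]) / [Ce⁴⁺(aq)]^2.
Solving for the unknown gives log [Ce⁴⁺(aq)] = 0.373, so [Ce⁴⁺(aq)] ≈ 2.4 M.

2.4 M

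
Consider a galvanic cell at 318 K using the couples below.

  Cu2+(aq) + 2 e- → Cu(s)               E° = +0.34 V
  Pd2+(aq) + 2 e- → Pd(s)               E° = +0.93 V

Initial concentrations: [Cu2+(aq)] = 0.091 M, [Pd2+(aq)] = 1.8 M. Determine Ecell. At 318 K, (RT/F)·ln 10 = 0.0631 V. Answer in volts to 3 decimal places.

+0.631 V

Pd²⁺/Pd is reduced (cathode, E° = +0.93 V) and Cu²⁺/Cu is oxidized (anode).
E°cell = E°cat − E°an = +0.93 − (+0.34) = +0.59 V; n = 2.
Balancing gives Pd2+(aq) + Cu(s) → Pd(s) + Cu2+(aq); hence Q = [Cu2+(aq)] / [Pd2+(aq)] = 0.0506 (log Q = −1.296).
By the Nernst equation, E = +0.59 − (0.0631/2)·(−1.296) = +0.631 V.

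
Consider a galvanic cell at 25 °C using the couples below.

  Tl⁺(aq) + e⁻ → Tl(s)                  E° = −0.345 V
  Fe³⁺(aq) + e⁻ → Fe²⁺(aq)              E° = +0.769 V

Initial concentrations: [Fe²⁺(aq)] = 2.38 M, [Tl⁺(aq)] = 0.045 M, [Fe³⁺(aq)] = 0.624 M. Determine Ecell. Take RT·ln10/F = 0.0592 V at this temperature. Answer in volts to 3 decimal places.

The Fe³⁺/Fe²⁺ couple has the more positive E°, so it is the cathode; Tl⁺/Tl is the anode.
The standard potential is +0.769 − (−0.345) = +1.114 V and the balanced reaction transfers n = 1 electron.
For the overall reaction Fe³⁺(aq) + Tl(s) → Fe²⁺(aq) + Tl⁺(aq), Q = ([Fe²⁺(aq)]·[Tl⁺(aq)]) / [Fe³⁺(aq)] = 0.172, giving log Q = −0.765.
By the Nernst equation, E = +1.114 − (0.0592/1)·(−0.765) = +1.159 V.

+1.159 V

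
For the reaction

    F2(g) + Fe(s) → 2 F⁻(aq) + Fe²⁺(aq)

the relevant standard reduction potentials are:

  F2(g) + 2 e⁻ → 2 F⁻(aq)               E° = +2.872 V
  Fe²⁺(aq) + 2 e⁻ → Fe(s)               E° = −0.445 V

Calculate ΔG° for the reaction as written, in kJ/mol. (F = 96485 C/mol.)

In the reaction as written F2(g) is reduced, so the F₂/F⁻ couple is the cathode and Fe²⁺/Fe is the anode.
E°cell = +2.872 − (−0.445) = +3.317 V; balancing electrons gives n = 2.
ΔG° = −nFE°cell = −(2)(96485)(+3.317) J/mol = −640 kJ/mol.

−640 kJ/mol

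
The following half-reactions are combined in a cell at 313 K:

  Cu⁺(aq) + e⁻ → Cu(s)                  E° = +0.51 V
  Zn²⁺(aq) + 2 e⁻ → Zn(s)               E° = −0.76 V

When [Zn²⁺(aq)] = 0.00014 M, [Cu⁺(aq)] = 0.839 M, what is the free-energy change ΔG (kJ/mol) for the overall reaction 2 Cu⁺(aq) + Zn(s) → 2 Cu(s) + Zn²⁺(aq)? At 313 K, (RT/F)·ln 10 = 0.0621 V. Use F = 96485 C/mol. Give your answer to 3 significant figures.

With Cu⁺/Cu reduced at the cathode, E°cell = +0.51 − (−0.76) = +1.27 V and n = 2.
Q = [Zn²⁺(aq)] / [Cu⁺(aq)]^2 = 0.000199, so log Q = −3.701 and E = +1.27 − (0.0621/2)(−3.701) = +1.3849 V.
ΔG = −nFE = −(2)(96485)(+1.3849) J/mol = −267 kJ/mol.

−267 kJ/mol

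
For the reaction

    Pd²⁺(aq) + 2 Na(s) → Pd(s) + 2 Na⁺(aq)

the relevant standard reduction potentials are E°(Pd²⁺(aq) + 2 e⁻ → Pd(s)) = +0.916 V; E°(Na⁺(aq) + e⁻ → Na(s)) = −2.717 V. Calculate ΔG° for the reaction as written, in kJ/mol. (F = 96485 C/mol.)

In the reaction as written Pd²⁺(aq) is reduced, so the Pd²⁺/Pd couple is the cathode and Na⁺/Na is the anode.
E°cell = +0.916 − (−2.717) = +3.633 V; balancing electrons gives n = 2.
ΔG° = −nFE°cell = −(2)(96485)(+3.633) J/mol = −701 kJ/mol.

−701 kJ/mol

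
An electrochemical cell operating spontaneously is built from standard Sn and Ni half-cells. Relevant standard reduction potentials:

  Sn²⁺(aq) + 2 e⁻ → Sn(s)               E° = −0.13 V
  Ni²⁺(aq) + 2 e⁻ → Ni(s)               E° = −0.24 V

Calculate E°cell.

+0.11 V

The Sn²⁺/Sn couple has the higher E°, so Sn ion is reduced (cathode) and Ni is oxidized (anode).
E°cell = E°(cathode) − E°(anode) = −0.13 − (−0.24) = +0.11 V.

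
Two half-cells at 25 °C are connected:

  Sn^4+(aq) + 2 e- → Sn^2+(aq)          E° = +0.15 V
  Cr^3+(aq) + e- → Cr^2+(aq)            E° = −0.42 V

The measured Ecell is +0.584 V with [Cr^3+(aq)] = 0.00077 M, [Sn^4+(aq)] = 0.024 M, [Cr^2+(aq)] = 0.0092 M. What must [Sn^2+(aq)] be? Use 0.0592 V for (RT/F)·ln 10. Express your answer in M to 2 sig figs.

The Sn⁴⁺/Sn²⁺ couple has the larger reduction potential, so it is the cathode: E°cell = +0.15 − (−0.42) = +0.57 V and n = 2.
From the Nernst equation, log Q = n(E° − E)/0.0592 = 2·(+0.57 − (+0.584))/0.0592 = −0.473.
The balanced reaction is Sn^4+(aq) + 2 Cr^2+(aq) → Sn^2+(aq) + 2 Cr^3+(aq), so Q = ([Sn^2+(aq)]·[Cr^3+(aq)]^2) / ([Sn^4+(aq)]·[Cr^2+(aq)]^2).
Isolating [Sn^2+(aq)] in Q = 10^{−0.473} yields log [Sn^2+(aq)] = 0.062, i.e. 1.2 M.

1.2 M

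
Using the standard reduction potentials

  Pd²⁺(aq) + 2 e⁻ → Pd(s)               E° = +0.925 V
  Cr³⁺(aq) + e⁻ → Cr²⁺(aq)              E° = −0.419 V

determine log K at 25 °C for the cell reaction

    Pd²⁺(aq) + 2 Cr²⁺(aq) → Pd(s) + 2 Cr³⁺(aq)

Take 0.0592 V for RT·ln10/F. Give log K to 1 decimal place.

The Pd²⁺/Pd couple is reduced (cathode); E°cell = +0.925 − (−0.419) = +1.344 V with n = 2.
At equilibrium E = 0, so log K = nE°cell / 0.0592 = (2)(+1.344) / 0.0592 = 45.4.

log K = 45.4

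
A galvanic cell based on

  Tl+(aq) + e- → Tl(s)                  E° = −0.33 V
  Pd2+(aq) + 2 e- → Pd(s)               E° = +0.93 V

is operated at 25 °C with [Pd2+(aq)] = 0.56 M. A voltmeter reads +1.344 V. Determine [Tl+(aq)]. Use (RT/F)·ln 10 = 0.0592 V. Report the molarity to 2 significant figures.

The Pd²⁺/Pd couple has the larger reduction potential, so it is the cathode: E°cell = +0.93 − (−0.33) = +1.26 V and n = 2.
Since E = E° − (0.0592/n)·log Q, log Q = n(E° − E)/0.0592 = −2.838.
The balanced reaction is Pd2+(aq) + 2 Tl(s) → Pd(s) + 2 Tl+(aq), so Q = [Tl+(aq)]^2 / [Pd2+(aq)].
Isolating [Tl+(aq)] in Q = 10^{−2.838} yields log [Tl+(aq)] = −1.545, i.e. 0.029 M.

0.029 M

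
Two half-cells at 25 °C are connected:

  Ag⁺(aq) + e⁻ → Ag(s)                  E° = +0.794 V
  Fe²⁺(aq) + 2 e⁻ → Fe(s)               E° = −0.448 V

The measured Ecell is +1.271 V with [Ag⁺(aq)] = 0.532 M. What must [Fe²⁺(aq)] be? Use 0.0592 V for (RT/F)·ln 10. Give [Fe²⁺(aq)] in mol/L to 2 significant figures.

0.030 M

With Ag⁺/Ag at the cathode and Fe²⁺/Fe at the anode, E°cell = +0.794 − (−0.448) = +1.242 V (n = 2).
Rearranging E = E° − (0.0592/n)·log Q gives log Q = 2(+1.242 − (+1.271))/0.0592 = −0.980.
For 2 Ag⁺(aq) + Fe(s) → 2 Ag(s) + Fe²⁺(aq), the reaction quotient is Q = [Fe²⁺(aq)] / [Ag⁺(aq)]^2.
Solving for the unknown gives log [Fe²⁺(aq)] = −1.528, so [Fe²⁺(aq)] ≈ 0.030 M.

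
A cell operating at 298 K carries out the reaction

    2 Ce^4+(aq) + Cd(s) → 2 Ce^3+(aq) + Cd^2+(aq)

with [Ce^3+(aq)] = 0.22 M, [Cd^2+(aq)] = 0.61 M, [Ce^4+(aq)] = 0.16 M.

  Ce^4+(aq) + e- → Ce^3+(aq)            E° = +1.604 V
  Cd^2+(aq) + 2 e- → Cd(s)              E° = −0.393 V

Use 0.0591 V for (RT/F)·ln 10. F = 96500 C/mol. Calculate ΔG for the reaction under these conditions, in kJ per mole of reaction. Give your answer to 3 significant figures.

With Ce⁴⁺/Ce³⁺ reduced at the cathode, E°cell = +1.604 − (−0.393) = +1.997 V and n = 2.
The reaction quotient is ([Ce^3+(aq)]^2·[Cd^2+(aq)]) / [Ce^4+(aq)]^2 = 1.15; by Nernst, E = +1.997 − (0.0591/2)(0.062) = +1.9952 V.
ΔG = −nFE = −(2)(96500)(+1.9952) J/mol = −385 kJ/mol.

−385 kJ/mol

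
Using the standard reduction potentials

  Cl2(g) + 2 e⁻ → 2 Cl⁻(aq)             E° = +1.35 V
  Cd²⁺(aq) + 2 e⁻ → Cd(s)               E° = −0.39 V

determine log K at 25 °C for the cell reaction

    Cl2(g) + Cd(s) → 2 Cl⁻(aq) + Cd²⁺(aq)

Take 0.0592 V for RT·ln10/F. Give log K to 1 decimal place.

The Cl₂/Cl⁻ couple is reduced (cathode); E°cell = +1.35 − (−0.39) = +1.74 V with n = 2.
At equilibrium E = 0, so log K = nE°cell / 0.0592 = (2)(+1.74) / 0.0592 = 58.8.

log K = 58.8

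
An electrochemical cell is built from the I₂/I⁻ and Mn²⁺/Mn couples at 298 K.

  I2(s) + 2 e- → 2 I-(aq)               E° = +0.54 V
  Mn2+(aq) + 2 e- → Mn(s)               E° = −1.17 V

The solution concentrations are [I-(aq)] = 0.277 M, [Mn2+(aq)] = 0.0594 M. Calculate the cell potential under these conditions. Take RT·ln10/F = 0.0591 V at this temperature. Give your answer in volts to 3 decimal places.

The I₂/I⁻ couple has the more positive E°, so it is the cathode; Mn²⁺/Mn is the anode.
E°cell = E°cat − E°an = +0.54 − (−1.17) = +1.71 V; n = 2.
The balanced reaction is I2(s) + Mn(s) → 2 I-(aq) + Mn2+(aq), so Q = [I-(aq)]^2·[Mn2+(aq)] = 0.00456 and log Q = −2.341.
By the Nernst equation, E = +1.71 − (0.0591/2)·(−2.341) = +1.779 V.

+1.779 V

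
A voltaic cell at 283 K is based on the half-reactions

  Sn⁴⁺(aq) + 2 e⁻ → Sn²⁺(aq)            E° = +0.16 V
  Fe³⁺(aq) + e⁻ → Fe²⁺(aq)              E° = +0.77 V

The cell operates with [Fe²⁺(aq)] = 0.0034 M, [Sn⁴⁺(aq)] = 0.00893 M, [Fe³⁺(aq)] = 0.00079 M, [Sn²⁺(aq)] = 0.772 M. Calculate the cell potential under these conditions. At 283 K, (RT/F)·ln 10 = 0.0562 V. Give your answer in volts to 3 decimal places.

+0.629 V

Fe³⁺/Fe²⁺ is reduced (cathode, E° = +0.77 V) and Sn⁴⁺/Sn²⁺ is oxidized (anode).
E°cell = E°cat − E°an = +0.77 − (+0.16) = +0.61 V; n = 2.
The balanced reaction is 2 Fe³⁺(aq) + Sn²⁺(aq) → 2 Fe²⁺(aq) + Sn⁴⁺(aq), so Q = ([Fe²⁺(aq)]^2·[Sn⁴⁺(aq)]) / ([Fe³⁺(aq)]^2·[Sn²⁺(aq)]) = 0.214 and log Q = −0.669.
Applying E = E° − (RT ln10/nF)·log Q gives +0.61 − (0.0562/2)(−0.669) = +0.629 V.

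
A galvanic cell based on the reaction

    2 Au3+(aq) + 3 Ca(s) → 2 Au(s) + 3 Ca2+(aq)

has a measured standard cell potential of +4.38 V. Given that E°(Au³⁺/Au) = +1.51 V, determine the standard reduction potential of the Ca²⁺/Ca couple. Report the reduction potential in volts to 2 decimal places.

In the reaction as written the Au³⁺/Au couple is reduced (cathode) and Ca²⁺/Ca is oxidized (anode), so E°cell = E°(Au³⁺/Au) − E°(Ca²⁺/Ca).
E°(Ca²⁺/Ca) = E°(cathode) − E°cell = +1.51 − (+4.38) = −2.87 V.

−2.87 V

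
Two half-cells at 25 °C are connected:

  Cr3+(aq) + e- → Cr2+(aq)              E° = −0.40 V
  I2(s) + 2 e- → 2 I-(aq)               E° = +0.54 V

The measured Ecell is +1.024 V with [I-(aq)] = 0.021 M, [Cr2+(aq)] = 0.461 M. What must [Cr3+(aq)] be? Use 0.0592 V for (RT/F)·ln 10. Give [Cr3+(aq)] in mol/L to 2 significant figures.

The I₂/I⁻ couple has the larger reduction potential, so it is the cathode: E°cell = +0.54 − (−0.40) = +0.94 V and n = 2.
Since E = E° − (0.0592/n)·log Q, log Q = n(E° − E)/0.0592 = −2.838.
The balanced reaction is I2(s) + 2 Cr2+(aq) → 2 I-(aq) + 2 Cr3+(aq), so Q = ([I-(aq)]^2·[Cr3+(aq)]^2) / [Cr2+(aq)]^2.
Substituting the known concentrations and solving, log [Cr3+(aq)] = −0.078 and [Cr3+(aq)] = 0.84 M.

0.84 M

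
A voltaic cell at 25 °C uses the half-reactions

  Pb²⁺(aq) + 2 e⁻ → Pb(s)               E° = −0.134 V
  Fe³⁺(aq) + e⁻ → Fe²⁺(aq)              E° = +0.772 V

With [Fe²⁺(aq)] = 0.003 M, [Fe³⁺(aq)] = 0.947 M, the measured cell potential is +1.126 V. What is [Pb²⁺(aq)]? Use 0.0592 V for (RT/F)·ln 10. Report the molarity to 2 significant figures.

With Fe³⁺/Fe²⁺ at the cathode and Pb²⁺/Pb at the anode, E°cell = +0.772 − (−0.134) = +0.906 V (n = 2).
Since E = E° − (0.0592/n)·log Q, log Q = n(E° − E)/0.0592 = −7.432.
The balanced reaction is 2 Fe³⁺(aq) + Pb(s) → 2 Fe²⁺(aq) + Pb²⁺(aq), so Q = ([Fe²⁺(aq)]^2·[Pb²⁺(aq)]) / [Fe³⁺(aq)]^2.
Isolating [Pb²⁺(aq)] in Q = 10^{−7.432} yields log [Pb²⁺(aq)] = −2.434, i.e. 0.0037 M.

0.0037 M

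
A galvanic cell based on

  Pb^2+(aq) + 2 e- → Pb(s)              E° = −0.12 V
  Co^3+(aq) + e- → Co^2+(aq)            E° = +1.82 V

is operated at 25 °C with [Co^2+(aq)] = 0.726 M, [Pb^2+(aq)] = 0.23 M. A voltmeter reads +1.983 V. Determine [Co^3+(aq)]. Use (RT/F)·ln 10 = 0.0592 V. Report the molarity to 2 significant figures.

1.9 M

Co³⁺/Co²⁺ is the cathode (higher E°); E°cell = +1.82 − (−0.12) = +1.94 V with n = 2.
Rearranging E = E° − (0.0592/n)·log Q gives log Q = 2(+1.94 − (+1.983))/0.0592 = −1.453.
Balancing electrons gives 2 Co^3+(aq) + Pb(s) → 2 Co^2+(aq) + Pb^2+(aq); thus Q = ([Co^2+(aq)]^2·[Pb^2+(aq)]) / [Co^3+(aq)]^2.
Solving for the unknown gives log [Co^3+(aq)] = 0.268, so [Co^3+(aq)] ≈ 1.9 M.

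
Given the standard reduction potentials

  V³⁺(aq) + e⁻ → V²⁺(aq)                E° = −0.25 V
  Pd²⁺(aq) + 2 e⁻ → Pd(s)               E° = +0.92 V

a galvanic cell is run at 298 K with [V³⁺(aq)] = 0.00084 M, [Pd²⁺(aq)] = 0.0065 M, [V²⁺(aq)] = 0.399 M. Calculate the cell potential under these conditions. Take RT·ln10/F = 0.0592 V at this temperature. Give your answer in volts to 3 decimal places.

The Pd²⁺/Pd couple has the more positive E°, so it is the cathode; V³⁺/V²⁺ is the anode.
E°cell = E°cat − E°an = +0.92 − (−0.25) = +1.17 V; n = 2.
For the overall reaction Pd²⁺(aq) + 2 V²⁺(aq) → Pd(s) + 2 V³⁺(aq), Q = [V³⁺(aq)]^2 / ([Pd²⁺(aq)]·[V²⁺(aq)]^2) = 0.000682, giving log Q = −3.166.
E = E° − (0.0592/n)·log Q = +1.17 − (0.0592/2)(−3.166) = +1.264 V.

+1.264 V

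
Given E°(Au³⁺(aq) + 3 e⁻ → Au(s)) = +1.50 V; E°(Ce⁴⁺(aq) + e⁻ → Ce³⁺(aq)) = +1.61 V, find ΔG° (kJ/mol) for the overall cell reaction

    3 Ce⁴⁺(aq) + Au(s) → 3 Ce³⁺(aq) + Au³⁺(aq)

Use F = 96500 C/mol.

In the reaction as written Ce⁴⁺(aq) is reduced, so the Ce⁴⁺/Ce³⁺ couple is the cathode and Au³⁺/Au is the anode.
E°cell = +1.61 − (+1.50) = +0.11 V; balancing electrons gives n = 3.
ΔG° = −nFE°cell = −(3)(96500)(+0.11) J/mol = −31.8 kJ/mol.

−31.8 kJ/mol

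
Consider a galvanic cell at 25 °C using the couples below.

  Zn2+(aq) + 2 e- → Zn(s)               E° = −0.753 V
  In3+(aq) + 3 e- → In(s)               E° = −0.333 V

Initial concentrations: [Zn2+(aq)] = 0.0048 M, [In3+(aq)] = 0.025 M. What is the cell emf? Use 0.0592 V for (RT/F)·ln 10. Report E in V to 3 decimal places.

In³⁺/In is reduced (cathode, E° = −0.333 V) and Zn²⁺/Zn is oxidized (anode).
The standard potential is −0.333 − (−0.753) = +0.420 V and the balanced reaction transfers n = 6 electrons.
Balancing gives 2 In3+(aq) + 3 Zn(s) → 2 In(s) + 3 Zn2+(aq); hence Q = [Zn2+(aq)]^3 / [In3+(aq)]^2 = 0.000177 (log Q = −3.752).
Applying E = E° − (RT ln10/nF)·log Q gives +0.420 − (0.0592/6)(−3.752) = +0.457 V.

+0.457 V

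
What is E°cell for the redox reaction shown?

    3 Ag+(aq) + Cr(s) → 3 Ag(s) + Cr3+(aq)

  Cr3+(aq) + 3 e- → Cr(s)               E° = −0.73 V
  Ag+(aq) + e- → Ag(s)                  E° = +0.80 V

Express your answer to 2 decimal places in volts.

+1.53 V

Ag+(aq) gains electrons, so the Ag⁺/Ag couple is the cathode; the Cr³⁺/Cr couple is the anode.
E°cell = E°(cathode) − E°(anode) = +0.80 − (−0.73) = +1.53 V.
The positive value indicates the reaction is spontaneous as written.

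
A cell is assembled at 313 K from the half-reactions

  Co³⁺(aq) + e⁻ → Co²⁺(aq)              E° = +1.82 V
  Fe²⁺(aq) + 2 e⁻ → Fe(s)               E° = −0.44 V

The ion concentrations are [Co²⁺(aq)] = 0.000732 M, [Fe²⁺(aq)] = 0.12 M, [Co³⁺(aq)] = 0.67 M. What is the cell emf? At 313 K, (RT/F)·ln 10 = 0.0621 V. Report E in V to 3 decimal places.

The Co³⁺/Co²⁺ couple has the more positive E°, so it is the cathode; Fe²⁺/Fe is the anode.
E°cell = +1.82 − (−0.44) = +2.26 V, with n = 2 electrons transferred.
For the overall reaction 2 Co³⁺(aq) + Fe(s) → 2 Co²⁺(aq) + Fe²⁺(aq), Q = ([Co²⁺(aq)]^2·[Fe²⁺(aq)]) / [Co³⁺(aq)]^2 = 1.43×10^−7, giving log Q = −6.844.
By the Nernst equation, E = +2.26 − (0.0621/2)·(−6.844) = +2.473 V.

+2.473 V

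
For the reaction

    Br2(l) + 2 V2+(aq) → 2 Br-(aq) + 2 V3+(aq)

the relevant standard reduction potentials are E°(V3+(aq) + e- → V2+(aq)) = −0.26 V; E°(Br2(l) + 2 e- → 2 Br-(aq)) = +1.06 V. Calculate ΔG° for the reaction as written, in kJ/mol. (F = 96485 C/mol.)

In the reaction as written Br2(l) is reduced, so the Br₂/Br⁻ couple is the cathode and V³⁺/V²⁺ is the anode.
E°cell = +1.06 − (−0.26) = +1.32 V; balancing electrons gives n = 2.
ΔG° = −nFE°cell = −(2)(96485)(+1.32) J/mol = −255 kJ/mol.

−255 kJ/mol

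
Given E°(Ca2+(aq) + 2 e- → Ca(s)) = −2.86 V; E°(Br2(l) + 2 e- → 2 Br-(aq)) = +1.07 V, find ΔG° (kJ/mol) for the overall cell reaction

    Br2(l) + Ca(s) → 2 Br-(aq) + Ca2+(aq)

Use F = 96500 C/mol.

−758 kJ/mol

In the reaction as written Br2(l) is reduced, so the Br₂/Br⁻ couple is the cathode and Ca²⁺/Ca is the anode.
E°cell = +1.07 − (−2.86) = +3.93 V; balancing electrons gives n = 2.
ΔG° = −nFE°cell = −(2)(96500)(+3.93) J/mol = −758 kJ/mol.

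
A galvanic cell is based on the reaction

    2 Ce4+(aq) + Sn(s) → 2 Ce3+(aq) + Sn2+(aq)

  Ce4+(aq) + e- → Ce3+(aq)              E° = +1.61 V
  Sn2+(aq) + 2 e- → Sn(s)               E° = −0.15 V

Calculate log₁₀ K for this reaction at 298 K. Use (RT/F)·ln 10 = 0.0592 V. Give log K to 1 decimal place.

log K = 59.5

The Ce⁴⁺/Ce³⁺ couple is reduced (cathode); E°cell = +1.61 − (−0.15) = +1.76 V with n = 2.
At equilibrium E = 0, so log K = nE°cell / 0.0592 = (2)(+1.76) / 0.0592 = 59.5.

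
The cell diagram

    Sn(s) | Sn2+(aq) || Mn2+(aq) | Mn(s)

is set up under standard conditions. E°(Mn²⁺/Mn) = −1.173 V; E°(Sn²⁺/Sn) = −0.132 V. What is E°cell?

−1.041 V

By convention the left-hand electrode in cell notation is the anode (oxidation) and the right-hand electrode is the cathode (reduction).
E°cell = E°(right) − E°(left) = −1.173 − (−0.132) = −1.041 V.
The negative sign shows that, as written, the cell would require an external voltage to drive the reaction.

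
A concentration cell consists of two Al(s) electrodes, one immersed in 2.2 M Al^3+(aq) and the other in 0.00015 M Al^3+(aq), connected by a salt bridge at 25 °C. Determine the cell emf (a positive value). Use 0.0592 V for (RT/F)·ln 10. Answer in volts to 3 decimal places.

For a concentration cell E°cell = 0, since both electrodes use the same couple.
The compartment with the higher Al^3+(aq) concentration (2.2 M) acts as the cathode; ions are reduced there and produced at the dilute (0.00015 M) anode.
With n = 3, Ecell = −(0.0592/3)·log([dilute]/[conc]) = −(0.0592/3)·log(0.00015/2.2) = +0.082 V.

0.082 V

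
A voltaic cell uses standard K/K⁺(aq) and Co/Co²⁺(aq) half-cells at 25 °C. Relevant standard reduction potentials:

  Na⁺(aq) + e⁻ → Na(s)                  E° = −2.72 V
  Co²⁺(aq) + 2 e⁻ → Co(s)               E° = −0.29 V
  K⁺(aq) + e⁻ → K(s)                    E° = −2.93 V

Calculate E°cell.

+2.64 V

The Co²⁺/Co couple has the higher E°, so Co ion is reduced (cathode) and K is oxidized (anode).
E°cell = E°(cathode) − E°(anode) = −0.29 − (−2.93) = +2.64 V.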